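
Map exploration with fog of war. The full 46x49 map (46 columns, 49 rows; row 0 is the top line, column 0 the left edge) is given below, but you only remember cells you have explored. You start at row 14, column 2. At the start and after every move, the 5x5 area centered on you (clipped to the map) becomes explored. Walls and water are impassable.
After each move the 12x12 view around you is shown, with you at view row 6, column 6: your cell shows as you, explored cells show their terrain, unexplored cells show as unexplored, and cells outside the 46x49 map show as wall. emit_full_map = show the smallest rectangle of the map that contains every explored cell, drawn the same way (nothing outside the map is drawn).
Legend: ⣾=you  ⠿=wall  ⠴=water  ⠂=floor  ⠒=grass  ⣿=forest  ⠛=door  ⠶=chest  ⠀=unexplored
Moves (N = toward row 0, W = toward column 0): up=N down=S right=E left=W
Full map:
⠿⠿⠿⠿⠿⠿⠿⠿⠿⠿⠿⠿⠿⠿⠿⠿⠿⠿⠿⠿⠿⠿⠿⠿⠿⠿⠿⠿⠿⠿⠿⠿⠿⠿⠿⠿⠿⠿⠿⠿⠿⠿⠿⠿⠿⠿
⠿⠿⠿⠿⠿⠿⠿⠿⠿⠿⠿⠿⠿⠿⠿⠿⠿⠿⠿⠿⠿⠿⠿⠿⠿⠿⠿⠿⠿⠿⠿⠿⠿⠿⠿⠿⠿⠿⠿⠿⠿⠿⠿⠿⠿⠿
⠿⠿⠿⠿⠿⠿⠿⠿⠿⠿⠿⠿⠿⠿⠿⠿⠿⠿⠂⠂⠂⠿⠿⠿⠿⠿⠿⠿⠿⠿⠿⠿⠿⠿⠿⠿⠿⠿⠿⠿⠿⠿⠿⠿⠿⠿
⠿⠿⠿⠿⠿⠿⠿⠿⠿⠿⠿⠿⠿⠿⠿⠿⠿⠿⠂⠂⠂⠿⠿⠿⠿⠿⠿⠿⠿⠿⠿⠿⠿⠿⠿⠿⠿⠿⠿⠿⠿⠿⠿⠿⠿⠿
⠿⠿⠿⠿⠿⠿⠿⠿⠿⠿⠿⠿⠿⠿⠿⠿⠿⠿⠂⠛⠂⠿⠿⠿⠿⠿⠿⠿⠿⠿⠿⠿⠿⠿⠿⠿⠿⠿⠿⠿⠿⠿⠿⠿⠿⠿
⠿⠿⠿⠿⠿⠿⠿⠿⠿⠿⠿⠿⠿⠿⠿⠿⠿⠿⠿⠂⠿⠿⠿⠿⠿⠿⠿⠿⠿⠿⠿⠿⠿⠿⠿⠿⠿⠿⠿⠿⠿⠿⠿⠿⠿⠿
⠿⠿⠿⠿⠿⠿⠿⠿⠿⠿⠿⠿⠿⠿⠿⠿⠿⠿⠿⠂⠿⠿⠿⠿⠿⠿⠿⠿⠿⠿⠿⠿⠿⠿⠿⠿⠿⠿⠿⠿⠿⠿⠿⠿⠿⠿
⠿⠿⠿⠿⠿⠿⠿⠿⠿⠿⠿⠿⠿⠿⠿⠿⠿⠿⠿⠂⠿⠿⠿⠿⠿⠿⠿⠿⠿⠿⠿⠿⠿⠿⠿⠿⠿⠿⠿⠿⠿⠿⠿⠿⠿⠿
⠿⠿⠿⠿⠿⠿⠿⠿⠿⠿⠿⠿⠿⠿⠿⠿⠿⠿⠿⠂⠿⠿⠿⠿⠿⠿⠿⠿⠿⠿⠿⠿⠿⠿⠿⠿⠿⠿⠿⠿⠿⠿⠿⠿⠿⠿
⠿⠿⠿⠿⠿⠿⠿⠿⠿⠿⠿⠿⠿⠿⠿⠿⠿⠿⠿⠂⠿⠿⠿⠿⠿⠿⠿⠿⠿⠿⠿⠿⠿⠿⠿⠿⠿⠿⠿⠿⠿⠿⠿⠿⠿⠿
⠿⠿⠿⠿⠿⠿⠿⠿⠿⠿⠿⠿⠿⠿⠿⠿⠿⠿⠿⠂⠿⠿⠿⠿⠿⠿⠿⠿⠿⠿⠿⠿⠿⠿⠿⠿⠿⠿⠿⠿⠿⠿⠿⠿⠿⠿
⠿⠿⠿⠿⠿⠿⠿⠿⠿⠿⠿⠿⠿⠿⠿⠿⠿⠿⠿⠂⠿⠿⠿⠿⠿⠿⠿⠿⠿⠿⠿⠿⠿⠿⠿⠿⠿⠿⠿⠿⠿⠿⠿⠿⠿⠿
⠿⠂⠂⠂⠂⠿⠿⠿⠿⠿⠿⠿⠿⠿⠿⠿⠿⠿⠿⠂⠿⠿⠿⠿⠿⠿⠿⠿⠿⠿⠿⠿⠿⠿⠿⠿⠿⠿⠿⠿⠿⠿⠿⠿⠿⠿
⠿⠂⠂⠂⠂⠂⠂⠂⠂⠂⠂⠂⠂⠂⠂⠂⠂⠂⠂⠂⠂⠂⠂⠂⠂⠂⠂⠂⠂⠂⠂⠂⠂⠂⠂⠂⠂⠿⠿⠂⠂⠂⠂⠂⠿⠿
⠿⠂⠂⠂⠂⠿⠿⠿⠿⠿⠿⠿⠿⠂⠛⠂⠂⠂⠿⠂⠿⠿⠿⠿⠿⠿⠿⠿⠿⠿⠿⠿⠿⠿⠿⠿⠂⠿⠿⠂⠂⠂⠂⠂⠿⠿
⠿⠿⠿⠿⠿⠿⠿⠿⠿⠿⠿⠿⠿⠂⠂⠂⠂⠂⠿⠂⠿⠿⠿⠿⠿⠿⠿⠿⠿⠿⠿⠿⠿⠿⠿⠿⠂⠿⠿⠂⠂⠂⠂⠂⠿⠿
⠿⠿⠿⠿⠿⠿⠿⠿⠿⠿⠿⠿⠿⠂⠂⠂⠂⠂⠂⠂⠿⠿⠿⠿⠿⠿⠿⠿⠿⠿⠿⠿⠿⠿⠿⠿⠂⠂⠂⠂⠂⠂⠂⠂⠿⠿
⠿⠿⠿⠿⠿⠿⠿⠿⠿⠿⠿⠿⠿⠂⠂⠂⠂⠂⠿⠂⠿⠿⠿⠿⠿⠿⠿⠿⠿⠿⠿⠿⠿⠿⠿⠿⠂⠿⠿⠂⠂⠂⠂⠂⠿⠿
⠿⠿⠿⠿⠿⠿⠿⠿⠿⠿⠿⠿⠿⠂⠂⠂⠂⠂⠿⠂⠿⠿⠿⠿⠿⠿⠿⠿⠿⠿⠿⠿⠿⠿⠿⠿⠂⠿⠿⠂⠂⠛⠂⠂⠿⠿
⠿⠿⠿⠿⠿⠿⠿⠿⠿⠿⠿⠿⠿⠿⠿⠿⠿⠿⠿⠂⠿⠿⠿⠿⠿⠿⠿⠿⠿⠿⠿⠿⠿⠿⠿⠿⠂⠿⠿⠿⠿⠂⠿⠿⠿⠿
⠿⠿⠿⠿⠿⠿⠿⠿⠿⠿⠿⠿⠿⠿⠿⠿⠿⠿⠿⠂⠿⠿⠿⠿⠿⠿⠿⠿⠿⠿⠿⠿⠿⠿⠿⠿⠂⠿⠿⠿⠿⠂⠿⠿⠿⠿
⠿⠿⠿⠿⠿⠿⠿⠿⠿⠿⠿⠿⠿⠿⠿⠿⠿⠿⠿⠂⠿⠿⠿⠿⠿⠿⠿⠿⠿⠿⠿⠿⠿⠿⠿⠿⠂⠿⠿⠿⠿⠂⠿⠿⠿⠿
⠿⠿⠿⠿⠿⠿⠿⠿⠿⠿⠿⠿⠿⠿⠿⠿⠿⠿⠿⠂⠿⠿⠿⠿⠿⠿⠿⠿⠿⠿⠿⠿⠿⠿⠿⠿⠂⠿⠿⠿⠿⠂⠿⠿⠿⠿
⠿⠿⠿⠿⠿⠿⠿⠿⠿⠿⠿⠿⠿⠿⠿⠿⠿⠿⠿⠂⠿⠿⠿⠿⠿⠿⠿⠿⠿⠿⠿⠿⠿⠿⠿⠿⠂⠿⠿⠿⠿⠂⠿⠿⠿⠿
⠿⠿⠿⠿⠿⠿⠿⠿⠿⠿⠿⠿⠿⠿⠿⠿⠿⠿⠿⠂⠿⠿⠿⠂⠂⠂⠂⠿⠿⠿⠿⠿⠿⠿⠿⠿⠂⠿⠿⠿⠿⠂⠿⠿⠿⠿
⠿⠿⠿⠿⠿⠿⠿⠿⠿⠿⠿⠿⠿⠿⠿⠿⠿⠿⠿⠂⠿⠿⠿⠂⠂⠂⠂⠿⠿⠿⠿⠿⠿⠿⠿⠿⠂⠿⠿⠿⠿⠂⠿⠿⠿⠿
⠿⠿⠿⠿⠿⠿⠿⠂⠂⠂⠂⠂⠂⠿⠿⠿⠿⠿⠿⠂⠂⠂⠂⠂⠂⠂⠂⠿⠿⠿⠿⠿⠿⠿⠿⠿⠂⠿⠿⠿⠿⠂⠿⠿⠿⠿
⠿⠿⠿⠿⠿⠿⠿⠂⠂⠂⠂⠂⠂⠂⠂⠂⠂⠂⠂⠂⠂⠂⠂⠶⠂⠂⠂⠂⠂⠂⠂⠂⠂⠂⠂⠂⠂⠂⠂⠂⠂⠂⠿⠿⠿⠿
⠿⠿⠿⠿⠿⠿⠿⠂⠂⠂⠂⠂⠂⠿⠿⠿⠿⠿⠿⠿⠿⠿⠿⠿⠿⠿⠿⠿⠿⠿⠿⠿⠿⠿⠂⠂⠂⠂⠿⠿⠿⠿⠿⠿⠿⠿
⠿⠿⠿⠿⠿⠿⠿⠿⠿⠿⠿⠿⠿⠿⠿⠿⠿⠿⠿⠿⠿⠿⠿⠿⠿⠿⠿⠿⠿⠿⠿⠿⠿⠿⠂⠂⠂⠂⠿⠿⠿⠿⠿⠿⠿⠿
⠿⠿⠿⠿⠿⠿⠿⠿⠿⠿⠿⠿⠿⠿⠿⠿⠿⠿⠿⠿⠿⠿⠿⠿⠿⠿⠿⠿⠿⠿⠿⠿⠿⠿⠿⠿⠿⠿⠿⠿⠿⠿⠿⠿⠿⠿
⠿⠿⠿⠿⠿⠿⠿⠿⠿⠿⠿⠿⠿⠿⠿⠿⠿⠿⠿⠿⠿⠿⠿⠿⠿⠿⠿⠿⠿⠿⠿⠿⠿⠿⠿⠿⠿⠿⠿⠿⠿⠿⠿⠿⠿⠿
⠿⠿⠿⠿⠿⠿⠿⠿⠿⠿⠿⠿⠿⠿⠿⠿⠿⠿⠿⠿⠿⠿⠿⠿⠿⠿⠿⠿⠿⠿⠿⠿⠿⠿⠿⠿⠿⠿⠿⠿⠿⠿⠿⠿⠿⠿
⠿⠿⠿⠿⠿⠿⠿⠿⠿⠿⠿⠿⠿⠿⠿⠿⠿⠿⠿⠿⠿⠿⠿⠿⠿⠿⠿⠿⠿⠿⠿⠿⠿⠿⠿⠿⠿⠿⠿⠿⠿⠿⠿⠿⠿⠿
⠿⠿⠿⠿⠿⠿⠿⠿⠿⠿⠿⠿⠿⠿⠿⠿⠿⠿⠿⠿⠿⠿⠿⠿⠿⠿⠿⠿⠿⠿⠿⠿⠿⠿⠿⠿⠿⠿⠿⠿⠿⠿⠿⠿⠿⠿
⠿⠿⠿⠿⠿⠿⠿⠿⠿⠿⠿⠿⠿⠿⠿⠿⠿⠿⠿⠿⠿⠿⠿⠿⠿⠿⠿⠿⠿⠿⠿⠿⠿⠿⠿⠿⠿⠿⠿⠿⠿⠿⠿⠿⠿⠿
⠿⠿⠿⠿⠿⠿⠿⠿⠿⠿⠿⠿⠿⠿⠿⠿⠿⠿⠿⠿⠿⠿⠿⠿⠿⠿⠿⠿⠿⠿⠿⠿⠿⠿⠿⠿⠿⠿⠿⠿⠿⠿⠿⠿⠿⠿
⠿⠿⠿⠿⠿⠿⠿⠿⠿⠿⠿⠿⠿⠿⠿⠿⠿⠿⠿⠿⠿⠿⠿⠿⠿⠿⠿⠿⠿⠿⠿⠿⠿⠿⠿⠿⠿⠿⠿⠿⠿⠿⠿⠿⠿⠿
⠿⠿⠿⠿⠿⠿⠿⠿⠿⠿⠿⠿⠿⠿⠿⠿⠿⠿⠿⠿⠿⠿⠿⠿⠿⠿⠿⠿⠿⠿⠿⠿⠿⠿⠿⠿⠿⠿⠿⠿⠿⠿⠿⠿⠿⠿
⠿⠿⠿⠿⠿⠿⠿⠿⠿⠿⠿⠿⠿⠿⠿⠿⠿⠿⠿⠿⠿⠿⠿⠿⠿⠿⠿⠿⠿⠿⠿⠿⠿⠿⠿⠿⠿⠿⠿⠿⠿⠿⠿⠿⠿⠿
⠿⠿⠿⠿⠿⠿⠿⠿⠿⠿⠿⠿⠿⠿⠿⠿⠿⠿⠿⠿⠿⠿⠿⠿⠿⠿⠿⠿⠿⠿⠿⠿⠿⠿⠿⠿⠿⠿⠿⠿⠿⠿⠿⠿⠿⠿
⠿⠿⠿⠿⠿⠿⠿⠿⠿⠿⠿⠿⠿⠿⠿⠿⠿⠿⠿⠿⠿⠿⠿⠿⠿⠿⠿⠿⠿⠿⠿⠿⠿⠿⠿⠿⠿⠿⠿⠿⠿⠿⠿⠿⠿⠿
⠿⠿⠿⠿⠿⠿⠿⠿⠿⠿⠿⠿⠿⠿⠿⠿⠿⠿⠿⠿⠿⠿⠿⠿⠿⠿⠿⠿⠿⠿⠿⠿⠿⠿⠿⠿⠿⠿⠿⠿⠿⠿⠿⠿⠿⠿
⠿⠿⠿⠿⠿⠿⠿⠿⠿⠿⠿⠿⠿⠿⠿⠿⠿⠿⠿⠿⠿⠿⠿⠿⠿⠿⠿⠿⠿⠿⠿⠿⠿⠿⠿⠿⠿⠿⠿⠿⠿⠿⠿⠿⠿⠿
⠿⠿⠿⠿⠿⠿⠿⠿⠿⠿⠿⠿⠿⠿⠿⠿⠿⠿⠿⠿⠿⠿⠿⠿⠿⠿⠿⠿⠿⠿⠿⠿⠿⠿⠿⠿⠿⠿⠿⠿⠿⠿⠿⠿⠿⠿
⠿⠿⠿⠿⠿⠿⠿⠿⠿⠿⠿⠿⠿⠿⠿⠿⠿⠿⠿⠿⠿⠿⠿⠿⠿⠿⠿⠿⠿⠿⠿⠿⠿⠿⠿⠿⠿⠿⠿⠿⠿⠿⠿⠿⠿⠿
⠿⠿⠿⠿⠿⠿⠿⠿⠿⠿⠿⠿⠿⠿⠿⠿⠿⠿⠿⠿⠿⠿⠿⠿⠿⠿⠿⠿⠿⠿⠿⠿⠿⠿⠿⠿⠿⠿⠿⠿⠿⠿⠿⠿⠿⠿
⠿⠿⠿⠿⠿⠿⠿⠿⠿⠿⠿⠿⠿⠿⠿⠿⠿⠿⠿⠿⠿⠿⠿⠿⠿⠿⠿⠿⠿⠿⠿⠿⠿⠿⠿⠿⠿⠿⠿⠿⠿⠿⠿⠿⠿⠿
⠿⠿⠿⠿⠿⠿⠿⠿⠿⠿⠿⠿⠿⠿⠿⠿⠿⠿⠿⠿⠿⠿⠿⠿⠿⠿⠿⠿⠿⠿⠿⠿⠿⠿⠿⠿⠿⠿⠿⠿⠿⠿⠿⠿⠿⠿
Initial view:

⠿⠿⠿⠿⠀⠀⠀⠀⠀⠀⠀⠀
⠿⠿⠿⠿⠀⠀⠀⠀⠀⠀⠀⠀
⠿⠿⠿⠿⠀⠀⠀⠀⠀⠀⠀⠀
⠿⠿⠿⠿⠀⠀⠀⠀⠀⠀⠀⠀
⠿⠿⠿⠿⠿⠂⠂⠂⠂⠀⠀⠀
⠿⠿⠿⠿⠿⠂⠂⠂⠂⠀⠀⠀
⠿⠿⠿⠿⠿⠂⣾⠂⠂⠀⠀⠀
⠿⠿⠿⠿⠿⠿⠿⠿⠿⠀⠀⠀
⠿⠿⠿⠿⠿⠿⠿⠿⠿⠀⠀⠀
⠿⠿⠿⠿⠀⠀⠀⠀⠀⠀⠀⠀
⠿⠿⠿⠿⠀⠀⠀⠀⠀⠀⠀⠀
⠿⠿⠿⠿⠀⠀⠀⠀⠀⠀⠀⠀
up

⠿⠿⠿⠿⠀⠀⠀⠀⠀⠀⠀⠀
⠿⠿⠿⠿⠀⠀⠀⠀⠀⠀⠀⠀
⠿⠿⠿⠿⠀⠀⠀⠀⠀⠀⠀⠀
⠿⠿⠿⠿⠀⠀⠀⠀⠀⠀⠀⠀
⠿⠿⠿⠿⠿⠿⠿⠿⠿⠀⠀⠀
⠿⠿⠿⠿⠿⠂⠂⠂⠂⠀⠀⠀
⠿⠿⠿⠿⠿⠂⣾⠂⠂⠀⠀⠀
⠿⠿⠿⠿⠿⠂⠂⠂⠂⠀⠀⠀
⠿⠿⠿⠿⠿⠿⠿⠿⠿⠀⠀⠀
⠿⠿⠿⠿⠿⠿⠿⠿⠿⠀⠀⠀
⠿⠿⠿⠿⠀⠀⠀⠀⠀⠀⠀⠀
⠿⠿⠿⠿⠀⠀⠀⠀⠀⠀⠀⠀

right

⠿⠿⠿⠀⠀⠀⠀⠀⠀⠀⠀⠀
⠿⠿⠿⠀⠀⠀⠀⠀⠀⠀⠀⠀
⠿⠿⠿⠀⠀⠀⠀⠀⠀⠀⠀⠀
⠿⠿⠿⠀⠀⠀⠀⠀⠀⠀⠀⠀
⠿⠿⠿⠿⠿⠿⠿⠿⠿⠀⠀⠀
⠿⠿⠿⠿⠂⠂⠂⠂⠿⠀⠀⠀
⠿⠿⠿⠿⠂⠂⣾⠂⠂⠀⠀⠀
⠿⠿⠿⠿⠂⠂⠂⠂⠿⠀⠀⠀
⠿⠿⠿⠿⠿⠿⠿⠿⠿⠀⠀⠀
⠿⠿⠿⠿⠿⠿⠿⠿⠀⠀⠀⠀
⠿⠿⠿⠀⠀⠀⠀⠀⠀⠀⠀⠀
⠿⠿⠿⠀⠀⠀⠀⠀⠀⠀⠀⠀

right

⠿⠿⠀⠀⠀⠀⠀⠀⠀⠀⠀⠀
⠿⠿⠀⠀⠀⠀⠀⠀⠀⠀⠀⠀
⠿⠿⠀⠀⠀⠀⠀⠀⠀⠀⠀⠀
⠿⠿⠀⠀⠀⠀⠀⠀⠀⠀⠀⠀
⠿⠿⠿⠿⠿⠿⠿⠿⠿⠀⠀⠀
⠿⠿⠿⠂⠂⠂⠂⠿⠿⠀⠀⠀
⠿⠿⠿⠂⠂⠂⣾⠂⠂⠀⠀⠀
⠿⠿⠿⠂⠂⠂⠂⠿⠿⠀⠀⠀
⠿⠿⠿⠿⠿⠿⠿⠿⠿⠀⠀⠀
⠿⠿⠿⠿⠿⠿⠿⠀⠀⠀⠀⠀
⠿⠿⠀⠀⠀⠀⠀⠀⠀⠀⠀⠀
⠿⠿⠀⠀⠀⠀⠀⠀⠀⠀⠀⠀

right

⠿⠀⠀⠀⠀⠀⠀⠀⠀⠀⠀⠀
⠿⠀⠀⠀⠀⠀⠀⠀⠀⠀⠀⠀
⠿⠀⠀⠀⠀⠀⠀⠀⠀⠀⠀⠀
⠿⠀⠀⠀⠀⠀⠀⠀⠀⠀⠀⠀
⠿⠿⠿⠿⠿⠿⠿⠿⠿⠀⠀⠀
⠿⠿⠂⠂⠂⠂⠿⠿⠿⠀⠀⠀
⠿⠿⠂⠂⠂⠂⣾⠂⠂⠀⠀⠀
⠿⠿⠂⠂⠂⠂⠿⠿⠿⠀⠀⠀
⠿⠿⠿⠿⠿⠿⠿⠿⠿⠀⠀⠀
⠿⠿⠿⠿⠿⠿⠀⠀⠀⠀⠀⠀
⠿⠀⠀⠀⠀⠀⠀⠀⠀⠀⠀⠀
⠿⠀⠀⠀⠀⠀⠀⠀⠀⠀⠀⠀

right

⠀⠀⠀⠀⠀⠀⠀⠀⠀⠀⠀⠀
⠀⠀⠀⠀⠀⠀⠀⠀⠀⠀⠀⠀
⠀⠀⠀⠀⠀⠀⠀⠀⠀⠀⠀⠀
⠀⠀⠀⠀⠀⠀⠀⠀⠀⠀⠀⠀
⠿⠿⠿⠿⠿⠿⠿⠿⠿⠀⠀⠀
⠿⠂⠂⠂⠂⠿⠿⠿⠿⠀⠀⠀
⠿⠂⠂⠂⠂⠂⣾⠂⠂⠀⠀⠀
⠿⠂⠂⠂⠂⠿⠿⠿⠿⠀⠀⠀
⠿⠿⠿⠿⠿⠿⠿⠿⠿⠀⠀⠀
⠿⠿⠿⠿⠿⠀⠀⠀⠀⠀⠀⠀
⠀⠀⠀⠀⠀⠀⠀⠀⠀⠀⠀⠀
⠀⠀⠀⠀⠀⠀⠀⠀⠀⠀⠀⠀

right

⠀⠀⠀⠀⠀⠀⠀⠀⠀⠀⠀⠀
⠀⠀⠀⠀⠀⠀⠀⠀⠀⠀⠀⠀
⠀⠀⠀⠀⠀⠀⠀⠀⠀⠀⠀⠀
⠀⠀⠀⠀⠀⠀⠀⠀⠀⠀⠀⠀
⠿⠿⠿⠿⠿⠿⠿⠿⠿⠀⠀⠀
⠂⠂⠂⠂⠿⠿⠿⠿⠿⠀⠀⠀
⠂⠂⠂⠂⠂⠂⣾⠂⠂⠀⠀⠀
⠂⠂⠂⠂⠿⠿⠿⠿⠿⠀⠀⠀
⠿⠿⠿⠿⠿⠿⠿⠿⠿⠀⠀⠀
⠿⠿⠿⠿⠀⠀⠀⠀⠀⠀⠀⠀
⠀⠀⠀⠀⠀⠀⠀⠀⠀⠀⠀⠀
⠀⠀⠀⠀⠀⠀⠀⠀⠀⠀⠀⠀

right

⠀⠀⠀⠀⠀⠀⠀⠀⠀⠀⠀⠀
⠀⠀⠀⠀⠀⠀⠀⠀⠀⠀⠀⠀
⠀⠀⠀⠀⠀⠀⠀⠀⠀⠀⠀⠀
⠀⠀⠀⠀⠀⠀⠀⠀⠀⠀⠀⠀
⠿⠿⠿⠿⠿⠿⠿⠿⠿⠀⠀⠀
⠂⠂⠂⠿⠿⠿⠿⠿⠿⠀⠀⠀
⠂⠂⠂⠂⠂⠂⣾⠂⠂⠀⠀⠀
⠂⠂⠂⠿⠿⠿⠿⠿⠿⠀⠀⠀
⠿⠿⠿⠿⠿⠿⠿⠿⠿⠀⠀⠀
⠿⠿⠿⠀⠀⠀⠀⠀⠀⠀⠀⠀
⠀⠀⠀⠀⠀⠀⠀⠀⠀⠀⠀⠀
⠀⠀⠀⠀⠀⠀⠀⠀⠀⠀⠀⠀

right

⠀⠀⠀⠀⠀⠀⠀⠀⠀⠀⠀⠀
⠀⠀⠀⠀⠀⠀⠀⠀⠀⠀⠀⠀
⠀⠀⠀⠀⠀⠀⠀⠀⠀⠀⠀⠀
⠀⠀⠀⠀⠀⠀⠀⠀⠀⠀⠀⠀
⠿⠿⠿⠿⠿⠿⠿⠿⠿⠀⠀⠀
⠂⠂⠿⠿⠿⠿⠿⠿⠿⠀⠀⠀
⠂⠂⠂⠂⠂⠂⣾⠂⠂⠀⠀⠀
⠂⠂⠿⠿⠿⠿⠿⠿⠿⠀⠀⠀
⠿⠿⠿⠿⠿⠿⠿⠿⠿⠀⠀⠀
⠿⠿⠀⠀⠀⠀⠀⠀⠀⠀⠀⠀
⠀⠀⠀⠀⠀⠀⠀⠀⠀⠀⠀⠀
⠀⠀⠀⠀⠀⠀⠀⠀⠀⠀⠀⠀

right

⠀⠀⠀⠀⠀⠀⠀⠀⠀⠀⠀⠀
⠀⠀⠀⠀⠀⠀⠀⠀⠀⠀⠀⠀
⠀⠀⠀⠀⠀⠀⠀⠀⠀⠀⠀⠀
⠀⠀⠀⠀⠀⠀⠀⠀⠀⠀⠀⠀
⠿⠿⠿⠿⠿⠿⠿⠿⠿⠀⠀⠀
⠂⠿⠿⠿⠿⠿⠿⠿⠿⠀⠀⠀
⠂⠂⠂⠂⠂⠂⣾⠂⠂⠀⠀⠀
⠂⠿⠿⠿⠿⠿⠿⠿⠿⠀⠀⠀
⠿⠿⠿⠿⠿⠿⠿⠿⠿⠀⠀⠀
⠿⠀⠀⠀⠀⠀⠀⠀⠀⠀⠀⠀
⠀⠀⠀⠀⠀⠀⠀⠀⠀⠀⠀⠀
⠀⠀⠀⠀⠀⠀⠀⠀⠀⠀⠀⠀

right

⠀⠀⠀⠀⠀⠀⠀⠀⠀⠀⠀⠀
⠀⠀⠀⠀⠀⠀⠀⠀⠀⠀⠀⠀
⠀⠀⠀⠀⠀⠀⠀⠀⠀⠀⠀⠀
⠀⠀⠀⠀⠀⠀⠀⠀⠀⠀⠀⠀
⠿⠿⠿⠿⠿⠿⠿⠿⠿⠀⠀⠀
⠿⠿⠿⠿⠿⠿⠿⠿⠿⠀⠀⠀
⠂⠂⠂⠂⠂⠂⣾⠂⠂⠀⠀⠀
⠿⠿⠿⠿⠿⠿⠿⠿⠂⠀⠀⠀
⠿⠿⠿⠿⠿⠿⠿⠿⠂⠀⠀⠀
⠀⠀⠀⠀⠀⠀⠀⠀⠀⠀⠀⠀
⠀⠀⠀⠀⠀⠀⠀⠀⠀⠀⠀⠀
⠀⠀⠀⠀⠀⠀⠀⠀⠀⠀⠀⠀

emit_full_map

⠿⠿⠿⠿⠿⠿⠿⠿⠿⠿⠿⠿⠿⠿
⠿⠂⠂⠂⠂⠿⠿⠿⠿⠿⠿⠿⠿⠿
⠿⠂⠂⠂⠂⠂⠂⠂⠂⠂⠂⣾⠂⠂
⠿⠂⠂⠂⠂⠿⠿⠿⠿⠿⠿⠿⠿⠂
⠿⠿⠿⠿⠿⠿⠿⠿⠿⠿⠿⠿⠿⠂
⠿⠿⠿⠿⠿⠀⠀⠀⠀⠀⠀⠀⠀⠀

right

⠀⠀⠀⠀⠀⠀⠀⠀⠀⠀⠀⠀
⠀⠀⠀⠀⠀⠀⠀⠀⠀⠀⠀⠀
⠀⠀⠀⠀⠀⠀⠀⠀⠀⠀⠀⠀
⠀⠀⠀⠀⠀⠀⠀⠀⠀⠀⠀⠀
⠿⠿⠿⠿⠿⠿⠿⠿⠿⠀⠀⠀
⠿⠿⠿⠿⠿⠿⠿⠿⠿⠀⠀⠀
⠂⠂⠂⠂⠂⠂⣾⠂⠂⠀⠀⠀
⠿⠿⠿⠿⠿⠿⠿⠂⠛⠀⠀⠀
⠿⠿⠿⠿⠿⠿⠿⠂⠂⠀⠀⠀
⠀⠀⠀⠀⠀⠀⠀⠀⠀⠀⠀⠀
⠀⠀⠀⠀⠀⠀⠀⠀⠀⠀⠀⠀
⠀⠀⠀⠀⠀⠀⠀⠀⠀⠀⠀⠀

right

⠀⠀⠀⠀⠀⠀⠀⠀⠀⠀⠀⠀
⠀⠀⠀⠀⠀⠀⠀⠀⠀⠀⠀⠀
⠀⠀⠀⠀⠀⠀⠀⠀⠀⠀⠀⠀
⠀⠀⠀⠀⠀⠀⠀⠀⠀⠀⠀⠀
⠿⠿⠿⠿⠿⠿⠿⠿⠿⠀⠀⠀
⠿⠿⠿⠿⠿⠿⠿⠿⠿⠀⠀⠀
⠂⠂⠂⠂⠂⠂⣾⠂⠂⠀⠀⠀
⠿⠿⠿⠿⠿⠿⠂⠛⠂⠀⠀⠀
⠿⠿⠿⠿⠿⠿⠂⠂⠂⠀⠀⠀
⠀⠀⠀⠀⠀⠀⠀⠀⠀⠀⠀⠀
⠀⠀⠀⠀⠀⠀⠀⠀⠀⠀⠀⠀
⠀⠀⠀⠀⠀⠀⠀⠀⠀⠀⠀⠀

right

⠀⠀⠀⠀⠀⠀⠀⠀⠀⠀⠀⠀
⠀⠀⠀⠀⠀⠀⠀⠀⠀⠀⠀⠀
⠀⠀⠀⠀⠀⠀⠀⠀⠀⠀⠀⠀
⠀⠀⠀⠀⠀⠀⠀⠀⠀⠀⠀⠀
⠿⠿⠿⠿⠿⠿⠿⠿⠿⠀⠀⠀
⠿⠿⠿⠿⠿⠿⠿⠿⠿⠀⠀⠀
⠂⠂⠂⠂⠂⠂⣾⠂⠂⠀⠀⠀
⠿⠿⠿⠿⠿⠂⠛⠂⠂⠀⠀⠀
⠿⠿⠿⠿⠿⠂⠂⠂⠂⠀⠀⠀
⠀⠀⠀⠀⠀⠀⠀⠀⠀⠀⠀⠀
⠀⠀⠀⠀⠀⠀⠀⠀⠀⠀⠀⠀
⠀⠀⠀⠀⠀⠀⠀⠀⠀⠀⠀⠀

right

⠀⠀⠀⠀⠀⠀⠀⠀⠀⠀⠀⠀
⠀⠀⠀⠀⠀⠀⠀⠀⠀⠀⠀⠀
⠀⠀⠀⠀⠀⠀⠀⠀⠀⠀⠀⠀
⠀⠀⠀⠀⠀⠀⠀⠀⠀⠀⠀⠀
⠿⠿⠿⠿⠿⠿⠿⠿⠿⠀⠀⠀
⠿⠿⠿⠿⠿⠿⠿⠿⠿⠀⠀⠀
⠂⠂⠂⠂⠂⠂⣾⠂⠂⠀⠀⠀
⠿⠿⠿⠿⠂⠛⠂⠂⠂⠀⠀⠀
⠿⠿⠿⠿⠂⠂⠂⠂⠂⠀⠀⠀
⠀⠀⠀⠀⠀⠀⠀⠀⠀⠀⠀⠀
⠀⠀⠀⠀⠀⠀⠀⠀⠀⠀⠀⠀
⠀⠀⠀⠀⠀⠀⠀⠀⠀⠀⠀⠀

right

⠀⠀⠀⠀⠀⠀⠀⠀⠀⠀⠀⠀
⠀⠀⠀⠀⠀⠀⠀⠀⠀⠀⠀⠀
⠀⠀⠀⠀⠀⠀⠀⠀⠀⠀⠀⠀
⠀⠀⠀⠀⠀⠀⠀⠀⠀⠀⠀⠀
⠿⠿⠿⠿⠿⠿⠿⠿⠿⠀⠀⠀
⠿⠿⠿⠿⠿⠿⠿⠿⠿⠀⠀⠀
⠂⠂⠂⠂⠂⠂⣾⠂⠂⠀⠀⠀
⠿⠿⠿⠂⠛⠂⠂⠂⠿⠀⠀⠀
⠿⠿⠿⠂⠂⠂⠂⠂⠿⠀⠀⠀
⠀⠀⠀⠀⠀⠀⠀⠀⠀⠀⠀⠀
⠀⠀⠀⠀⠀⠀⠀⠀⠀⠀⠀⠀
⠀⠀⠀⠀⠀⠀⠀⠀⠀⠀⠀⠀

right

⠀⠀⠀⠀⠀⠀⠀⠀⠀⠀⠀⠀
⠀⠀⠀⠀⠀⠀⠀⠀⠀⠀⠀⠀
⠀⠀⠀⠀⠀⠀⠀⠀⠀⠀⠀⠀
⠀⠀⠀⠀⠀⠀⠀⠀⠀⠀⠀⠀
⠿⠿⠿⠿⠿⠿⠿⠿⠂⠀⠀⠀
⠿⠿⠿⠿⠿⠿⠿⠿⠂⠀⠀⠀
⠂⠂⠂⠂⠂⠂⣾⠂⠂⠀⠀⠀
⠿⠿⠂⠛⠂⠂⠂⠿⠂⠀⠀⠀
⠿⠿⠂⠂⠂⠂⠂⠿⠂⠀⠀⠀
⠀⠀⠀⠀⠀⠀⠀⠀⠀⠀⠀⠀
⠀⠀⠀⠀⠀⠀⠀⠀⠀⠀⠀⠀
⠀⠀⠀⠀⠀⠀⠀⠀⠀⠀⠀⠀

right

⠀⠀⠀⠀⠀⠀⠀⠀⠀⠀⠀⠀
⠀⠀⠀⠀⠀⠀⠀⠀⠀⠀⠀⠀
⠀⠀⠀⠀⠀⠀⠀⠀⠀⠀⠀⠀
⠀⠀⠀⠀⠀⠀⠀⠀⠀⠀⠀⠀
⠿⠿⠿⠿⠿⠿⠿⠂⠿⠀⠀⠀
⠿⠿⠿⠿⠿⠿⠿⠂⠿⠀⠀⠀
⠂⠂⠂⠂⠂⠂⣾⠂⠂⠀⠀⠀
⠿⠂⠛⠂⠂⠂⠿⠂⠿⠀⠀⠀
⠿⠂⠂⠂⠂⠂⠿⠂⠿⠀⠀⠀
⠀⠀⠀⠀⠀⠀⠀⠀⠀⠀⠀⠀
⠀⠀⠀⠀⠀⠀⠀⠀⠀⠀⠀⠀
⠀⠀⠀⠀⠀⠀⠀⠀⠀⠀⠀⠀

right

⠀⠀⠀⠀⠀⠀⠀⠀⠀⠀⠀⠀
⠀⠀⠀⠀⠀⠀⠀⠀⠀⠀⠀⠀
⠀⠀⠀⠀⠀⠀⠀⠀⠀⠀⠀⠀
⠀⠀⠀⠀⠀⠀⠀⠀⠀⠀⠀⠀
⠿⠿⠿⠿⠿⠿⠂⠿⠿⠀⠀⠀
⠿⠿⠿⠿⠿⠿⠂⠿⠿⠀⠀⠀
⠂⠂⠂⠂⠂⠂⣾⠂⠂⠀⠀⠀
⠂⠛⠂⠂⠂⠿⠂⠿⠿⠀⠀⠀
⠂⠂⠂⠂⠂⠿⠂⠿⠿⠀⠀⠀
⠀⠀⠀⠀⠀⠀⠀⠀⠀⠀⠀⠀
⠀⠀⠀⠀⠀⠀⠀⠀⠀⠀⠀⠀
⠀⠀⠀⠀⠀⠀⠀⠀⠀⠀⠀⠀

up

⠀⠀⠀⠀⠀⠀⠀⠀⠀⠀⠀⠀
⠀⠀⠀⠀⠀⠀⠀⠀⠀⠀⠀⠀
⠀⠀⠀⠀⠀⠀⠀⠀⠀⠀⠀⠀
⠀⠀⠀⠀⠀⠀⠀⠀⠀⠀⠀⠀
⠀⠀⠀⠀⠿⠿⠂⠿⠿⠀⠀⠀
⠿⠿⠿⠿⠿⠿⠂⠿⠿⠀⠀⠀
⠿⠿⠿⠿⠿⠿⣾⠿⠿⠀⠀⠀
⠂⠂⠂⠂⠂⠂⠂⠂⠂⠀⠀⠀
⠂⠛⠂⠂⠂⠿⠂⠿⠿⠀⠀⠀
⠂⠂⠂⠂⠂⠿⠂⠿⠿⠀⠀⠀
⠀⠀⠀⠀⠀⠀⠀⠀⠀⠀⠀⠀
⠀⠀⠀⠀⠀⠀⠀⠀⠀⠀⠀⠀

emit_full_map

⠀⠀⠀⠀⠀⠀⠀⠀⠀⠀⠀⠀⠀⠀⠀⠀⠀⠿⠿⠂⠿⠿
⠿⠿⠿⠿⠿⠿⠿⠿⠿⠿⠿⠿⠿⠿⠿⠿⠿⠿⠿⠂⠿⠿
⠿⠂⠂⠂⠂⠿⠿⠿⠿⠿⠿⠿⠿⠿⠿⠿⠿⠿⠿⣾⠿⠿
⠿⠂⠂⠂⠂⠂⠂⠂⠂⠂⠂⠂⠂⠂⠂⠂⠂⠂⠂⠂⠂⠂
⠿⠂⠂⠂⠂⠿⠿⠿⠿⠿⠿⠿⠿⠂⠛⠂⠂⠂⠿⠂⠿⠿
⠿⠿⠿⠿⠿⠿⠿⠿⠿⠿⠿⠿⠿⠂⠂⠂⠂⠂⠿⠂⠿⠿
⠿⠿⠿⠿⠿⠀⠀⠀⠀⠀⠀⠀⠀⠀⠀⠀⠀⠀⠀⠀⠀⠀


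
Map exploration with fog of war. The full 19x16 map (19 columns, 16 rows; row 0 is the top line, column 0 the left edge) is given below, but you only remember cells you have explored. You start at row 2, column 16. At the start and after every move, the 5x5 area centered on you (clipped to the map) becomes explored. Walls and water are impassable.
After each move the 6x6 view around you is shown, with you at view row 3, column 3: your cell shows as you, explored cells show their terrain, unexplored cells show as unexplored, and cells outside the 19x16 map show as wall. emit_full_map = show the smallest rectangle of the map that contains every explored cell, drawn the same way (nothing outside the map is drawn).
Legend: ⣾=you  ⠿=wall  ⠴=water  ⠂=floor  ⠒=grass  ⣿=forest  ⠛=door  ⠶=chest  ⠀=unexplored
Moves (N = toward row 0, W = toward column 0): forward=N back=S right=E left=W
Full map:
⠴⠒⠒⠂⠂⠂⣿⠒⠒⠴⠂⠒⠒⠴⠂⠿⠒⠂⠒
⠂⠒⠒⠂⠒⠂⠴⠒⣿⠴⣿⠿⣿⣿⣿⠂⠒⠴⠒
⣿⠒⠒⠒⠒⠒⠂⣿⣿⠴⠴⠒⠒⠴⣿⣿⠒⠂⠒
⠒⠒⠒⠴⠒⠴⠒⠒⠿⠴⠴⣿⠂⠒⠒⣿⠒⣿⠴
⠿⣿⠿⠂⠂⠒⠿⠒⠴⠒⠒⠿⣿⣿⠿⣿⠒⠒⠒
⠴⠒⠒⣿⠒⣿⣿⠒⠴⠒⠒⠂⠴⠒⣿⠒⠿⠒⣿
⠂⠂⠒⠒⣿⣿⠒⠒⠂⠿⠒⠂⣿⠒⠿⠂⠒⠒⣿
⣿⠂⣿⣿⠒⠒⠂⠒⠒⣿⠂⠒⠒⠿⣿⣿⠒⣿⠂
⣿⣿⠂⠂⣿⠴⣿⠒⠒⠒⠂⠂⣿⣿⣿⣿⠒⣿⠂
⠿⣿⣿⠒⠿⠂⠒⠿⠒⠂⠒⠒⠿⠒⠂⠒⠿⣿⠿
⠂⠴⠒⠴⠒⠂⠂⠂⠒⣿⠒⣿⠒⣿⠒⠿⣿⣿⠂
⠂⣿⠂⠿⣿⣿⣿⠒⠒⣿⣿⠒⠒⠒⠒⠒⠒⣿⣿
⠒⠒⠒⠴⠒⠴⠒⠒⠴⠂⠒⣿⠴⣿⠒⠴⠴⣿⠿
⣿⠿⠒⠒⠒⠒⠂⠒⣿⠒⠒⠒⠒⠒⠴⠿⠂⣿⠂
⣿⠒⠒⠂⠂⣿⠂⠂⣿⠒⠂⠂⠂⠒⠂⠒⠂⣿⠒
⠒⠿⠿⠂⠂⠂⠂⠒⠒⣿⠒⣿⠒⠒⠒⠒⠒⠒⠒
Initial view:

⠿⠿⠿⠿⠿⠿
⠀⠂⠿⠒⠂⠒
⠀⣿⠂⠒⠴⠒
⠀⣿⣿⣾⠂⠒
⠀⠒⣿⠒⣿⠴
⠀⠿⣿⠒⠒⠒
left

⠿⠿⠿⠿⠿⠿
⠀⠴⠂⠿⠒⠂
⠀⣿⣿⠂⠒⠴
⠀⠴⣿⣾⠒⠂
⠀⠒⠒⣿⠒⣿
⠀⣿⠿⣿⠒⠒

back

⠀⠴⠂⠿⠒⠂
⠀⣿⣿⠂⠒⠴
⠀⠴⣿⣿⠒⠂
⠀⠒⠒⣾⠒⣿
⠀⣿⠿⣿⠒⠒
⠀⠒⣿⠒⠿⠒

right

⠴⠂⠿⠒⠂⠒
⣿⣿⠂⠒⠴⠒
⠴⣿⣿⠒⠂⠒
⠒⠒⣿⣾⣿⠴
⣿⠿⣿⠒⠒⠒
⠒⣿⠒⠿⠒⣿

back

⣿⣿⠂⠒⠴⠒
⠴⣿⣿⠒⠂⠒
⠒⠒⣿⠒⣿⠴
⣿⠿⣿⣾⠒⠒
⠒⣿⠒⠿⠒⣿
⠀⠿⠂⠒⠒⣿

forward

⠴⠂⠿⠒⠂⠒
⣿⣿⠂⠒⠴⠒
⠴⣿⣿⠒⠂⠒
⠒⠒⣿⣾⣿⠴
⣿⠿⣿⠒⠒⠒
⠒⣿⠒⠿⠒⣿

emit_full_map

⠴⠂⠿⠒⠂⠒
⣿⣿⠂⠒⠴⠒
⠴⣿⣿⠒⠂⠒
⠒⠒⣿⣾⣿⠴
⣿⠿⣿⠒⠒⠒
⠒⣿⠒⠿⠒⣿
⠀⠿⠂⠒⠒⣿

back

⣿⣿⠂⠒⠴⠒
⠴⣿⣿⠒⠂⠒
⠒⠒⣿⠒⣿⠴
⣿⠿⣿⣾⠒⠒
⠒⣿⠒⠿⠒⣿
⠀⠿⠂⠒⠒⣿

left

⠀⣿⣿⠂⠒⠴
⠀⠴⣿⣿⠒⠂
⠀⠒⠒⣿⠒⣿
⠀⣿⠿⣾⠒⠒
⠀⠒⣿⠒⠿⠒
⠀⠒⠿⠂⠒⠒

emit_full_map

⠴⠂⠿⠒⠂⠒
⣿⣿⠂⠒⠴⠒
⠴⣿⣿⠒⠂⠒
⠒⠒⣿⠒⣿⠴
⣿⠿⣾⠒⠒⠒
⠒⣿⠒⠿⠒⣿
⠒⠿⠂⠒⠒⣿


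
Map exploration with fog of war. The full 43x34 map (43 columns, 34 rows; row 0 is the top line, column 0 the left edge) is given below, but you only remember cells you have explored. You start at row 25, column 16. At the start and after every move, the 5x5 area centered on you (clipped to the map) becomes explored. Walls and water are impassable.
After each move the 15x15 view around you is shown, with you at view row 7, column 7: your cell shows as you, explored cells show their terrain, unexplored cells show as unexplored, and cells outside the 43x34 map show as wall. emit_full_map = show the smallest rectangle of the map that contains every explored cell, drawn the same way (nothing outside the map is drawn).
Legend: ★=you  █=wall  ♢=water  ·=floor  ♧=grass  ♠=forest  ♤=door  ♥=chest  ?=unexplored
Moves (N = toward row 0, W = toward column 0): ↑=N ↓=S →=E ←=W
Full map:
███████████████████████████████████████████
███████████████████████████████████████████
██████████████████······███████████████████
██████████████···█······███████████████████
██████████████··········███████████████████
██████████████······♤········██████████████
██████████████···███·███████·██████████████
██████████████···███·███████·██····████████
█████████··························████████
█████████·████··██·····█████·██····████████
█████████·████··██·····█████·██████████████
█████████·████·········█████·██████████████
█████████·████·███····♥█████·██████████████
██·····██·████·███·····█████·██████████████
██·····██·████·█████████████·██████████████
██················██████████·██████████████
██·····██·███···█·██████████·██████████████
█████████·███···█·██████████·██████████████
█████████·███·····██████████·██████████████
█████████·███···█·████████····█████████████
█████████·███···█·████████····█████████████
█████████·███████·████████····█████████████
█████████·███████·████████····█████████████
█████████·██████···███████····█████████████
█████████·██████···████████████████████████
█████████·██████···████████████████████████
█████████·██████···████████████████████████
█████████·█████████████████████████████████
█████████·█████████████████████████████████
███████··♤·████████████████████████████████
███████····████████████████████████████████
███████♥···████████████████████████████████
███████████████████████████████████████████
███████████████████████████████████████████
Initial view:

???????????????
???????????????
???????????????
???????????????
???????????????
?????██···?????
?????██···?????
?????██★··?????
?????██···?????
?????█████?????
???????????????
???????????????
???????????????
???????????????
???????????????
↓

???????????????
???????????????
???????????????
???????????????
?????██···?????
?????██···?????
?????██···?????
?????██★··?????
?????█████?????
?????█████?????
???????????????
???????????????
???????????????
???????????????
???????????????

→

???????????????
???????????????
???????????????
???????????????
????██···??????
????██···█?????
????██···█?????
????██·★·█?????
????██████?????
????██████?????
???????????????
???????????????
???????????????
???????????????
???????????????

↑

???????????????
???????????????
???????????????
???????????????
???????????????
????██···█?????
????██···█?????
????██·★·█?????
????██···█?????
????██████?????
????██████?????
???????????????
???????????????
???????????????
???????????????

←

???????????????
???????????????
???????????????
???????????????
???????????????
?????██···█????
?????██···█????
?????██★··█????
?????██···█????
?????██████????
?????██████????
???????????????
???????????????
???????????????
???????????????

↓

???????????????
???????????????
???????????????
???????????????
?????██···█????
?????██···█????
?????██···█????
?????██★··█????
?????██████????
?????██████????
???????????????
???????????????
???????????????
???????????????
???????????????

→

???????????????
???????????????
???????????????
???????????????
????██···█?????
????██···█?????
????██···█?????
????██·★·█?????
????██████?????
????██████?????
???????????????
???????????????
???????????????
???????????????
???????????????

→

???????????????
???????????????
???????????????
???????????????
???██···█??????
???██···██?????
???██···██?????
???██··★██?????
???███████?????
???███████?????
???????????????
???????????????
???????????????
???????????????
???????????????

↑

???????????????
???????????????
???????????????
???????????????
???????????????
???██···██?????
???██···██?????
???██··★██?????
???██···██?????
???███████?????
???███████?????
???????????????
???????????????
???????????????
???????????????

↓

???????????????
???????????????
???????????????
???????????????
???██···██?????
???██···██?????
???██···██?????
???██··★██?????
???███████?????
???███████?????
???????????????
???????????????
???????????????
???????????????
???????????????

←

???????????????
???????????????
???????????????
???????????????
????██···██????
????██···██????
????██···██????
????██·★·██????
????███████????
????███████????
???????????????
???????????????
???????????????
???????????????
???????????????

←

???????????????
???????????????
???????????????
???????????????
?????██···██???
?????██···██???
?????██···██???
?????██★··██???
?????███████???
?????███████???
???????????????
???????????????
???????????????
???????????????
???????????????

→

???????????????
???????????????
???????????????
???????????????
????██···██????
????██···██????
????██···██????
????██·★·██????
????███████????
????███████????
???????????????
???????????????
???????????????
???????????????
???????????????

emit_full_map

██···██
██···██
██···██
██·★·██
███████
███████

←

???????????????
???????????????
???????????????
???????????????
?????██···██???
?????██···██???
?????██···██???
?????██★··██???
?????███████???
?????███████???
???????????????
???????????????
???????????????
???????????????
???????????????


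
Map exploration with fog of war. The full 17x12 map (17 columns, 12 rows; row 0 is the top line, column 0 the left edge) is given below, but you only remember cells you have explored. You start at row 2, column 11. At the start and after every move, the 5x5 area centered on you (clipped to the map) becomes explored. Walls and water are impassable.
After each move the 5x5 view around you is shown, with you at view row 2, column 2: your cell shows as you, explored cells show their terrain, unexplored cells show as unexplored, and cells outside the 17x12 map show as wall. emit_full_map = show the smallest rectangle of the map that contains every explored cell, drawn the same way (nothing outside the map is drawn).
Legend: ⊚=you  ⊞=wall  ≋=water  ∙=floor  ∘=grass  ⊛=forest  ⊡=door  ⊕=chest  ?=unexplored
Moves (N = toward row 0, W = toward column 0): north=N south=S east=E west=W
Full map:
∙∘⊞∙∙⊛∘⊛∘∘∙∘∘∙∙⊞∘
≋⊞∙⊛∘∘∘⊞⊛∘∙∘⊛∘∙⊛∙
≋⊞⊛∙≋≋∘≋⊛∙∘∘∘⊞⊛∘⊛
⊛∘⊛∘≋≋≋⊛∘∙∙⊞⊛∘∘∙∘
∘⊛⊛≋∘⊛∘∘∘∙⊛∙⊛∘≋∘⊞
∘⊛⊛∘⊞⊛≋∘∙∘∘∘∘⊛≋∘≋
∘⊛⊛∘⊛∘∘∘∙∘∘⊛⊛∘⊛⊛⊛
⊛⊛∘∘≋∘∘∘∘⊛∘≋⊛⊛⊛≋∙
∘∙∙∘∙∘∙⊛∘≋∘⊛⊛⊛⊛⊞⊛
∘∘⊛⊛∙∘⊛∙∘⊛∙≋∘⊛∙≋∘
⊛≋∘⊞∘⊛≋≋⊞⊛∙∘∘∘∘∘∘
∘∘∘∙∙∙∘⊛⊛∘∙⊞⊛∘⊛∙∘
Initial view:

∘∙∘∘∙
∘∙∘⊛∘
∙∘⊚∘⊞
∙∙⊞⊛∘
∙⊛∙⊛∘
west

∘∘∙∘∘
⊛∘∙∘⊛
⊛∙⊚∘∘
∘∙∙⊞⊛
∘∙⊛∙⊛

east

∘∙∘∘∙
∘∙∘⊛∘
∙∘⊚∘⊞
∙∙⊞⊛∘
∙⊛∙⊛∘

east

∙∘∘∙∙
∙∘⊛∘∙
∘∘⊚⊞⊛
∙⊞⊛∘∘
⊛∙⊛∘≋

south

∙∘⊛∘∙
∘∘∘⊞⊛
∙⊞⊚∘∘
⊛∙⊛∘≋
∘∘∘⊛≋

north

∙∘∘∙∙
∙∘⊛∘∙
∘∘⊚⊞⊛
∙⊞⊛∘∘
⊛∙⊛∘≋

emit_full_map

∘∘∙∘∘∙∙
⊛∘∙∘⊛∘∙
⊛∙∘∘⊚⊞⊛
∘∙∙⊞⊛∘∘
∘∙⊛∙⊛∘≋
??∘∘∘⊛≋

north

⊞⊞⊞⊞⊞
∙∘∘∙∙
∙∘⊚∘∙
∘∘∘⊞⊛
∙⊞⊛∘∘

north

⊞⊞⊞⊞⊞
⊞⊞⊞⊞⊞
∙∘⊚∙∙
∙∘⊛∘∙
∘∘∘⊞⊛

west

⊞⊞⊞⊞⊞
⊞⊞⊞⊞⊞
∘∙⊚∘∙
∘∙∘⊛∘
∙∘∘∘⊞

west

⊞⊞⊞⊞⊞
⊞⊞⊞⊞⊞
∘∘⊚∘∘
⊛∘∙∘⊛
⊛∙∘∘∘

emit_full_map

∘∘⊚∘∘∙∙
⊛∘∙∘⊛∘∙
⊛∙∘∘∘⊞⊛
∘∙∙⊞⊛∘∘
∘∙⊛∙⊛∘≋
??∘∘∘⊛≋

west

⊞⊞⊞⊞⊞
⊞⊞⊞⊞⊞
⊛∘⊚∙∘
⊞⊛∘∙∘
≋⊛∙∘∘

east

⊞⊞⊞⊞⊞
⊞⊞⊞⊞⊞
∘∘⊚∘∘
⊛∘∙∘⊛
⊛∙∘∘∘

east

⊞⊞⊞⊞⊞
⊞⊞⊞⊞⊞
∘∙⊚∘∙
∘∙∘⊛∘
∙∘∘∘⊞

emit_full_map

⊛∘∘∙⊚∘∙∙
⊞⊛∘∙∘⊛∘∙
≋⊛∙∘∘∘⊞⊛
?∘∙∙⊞⊛∘∘
?∘∙⊛∙⊛∘≋
???∘∘∘⊛≋


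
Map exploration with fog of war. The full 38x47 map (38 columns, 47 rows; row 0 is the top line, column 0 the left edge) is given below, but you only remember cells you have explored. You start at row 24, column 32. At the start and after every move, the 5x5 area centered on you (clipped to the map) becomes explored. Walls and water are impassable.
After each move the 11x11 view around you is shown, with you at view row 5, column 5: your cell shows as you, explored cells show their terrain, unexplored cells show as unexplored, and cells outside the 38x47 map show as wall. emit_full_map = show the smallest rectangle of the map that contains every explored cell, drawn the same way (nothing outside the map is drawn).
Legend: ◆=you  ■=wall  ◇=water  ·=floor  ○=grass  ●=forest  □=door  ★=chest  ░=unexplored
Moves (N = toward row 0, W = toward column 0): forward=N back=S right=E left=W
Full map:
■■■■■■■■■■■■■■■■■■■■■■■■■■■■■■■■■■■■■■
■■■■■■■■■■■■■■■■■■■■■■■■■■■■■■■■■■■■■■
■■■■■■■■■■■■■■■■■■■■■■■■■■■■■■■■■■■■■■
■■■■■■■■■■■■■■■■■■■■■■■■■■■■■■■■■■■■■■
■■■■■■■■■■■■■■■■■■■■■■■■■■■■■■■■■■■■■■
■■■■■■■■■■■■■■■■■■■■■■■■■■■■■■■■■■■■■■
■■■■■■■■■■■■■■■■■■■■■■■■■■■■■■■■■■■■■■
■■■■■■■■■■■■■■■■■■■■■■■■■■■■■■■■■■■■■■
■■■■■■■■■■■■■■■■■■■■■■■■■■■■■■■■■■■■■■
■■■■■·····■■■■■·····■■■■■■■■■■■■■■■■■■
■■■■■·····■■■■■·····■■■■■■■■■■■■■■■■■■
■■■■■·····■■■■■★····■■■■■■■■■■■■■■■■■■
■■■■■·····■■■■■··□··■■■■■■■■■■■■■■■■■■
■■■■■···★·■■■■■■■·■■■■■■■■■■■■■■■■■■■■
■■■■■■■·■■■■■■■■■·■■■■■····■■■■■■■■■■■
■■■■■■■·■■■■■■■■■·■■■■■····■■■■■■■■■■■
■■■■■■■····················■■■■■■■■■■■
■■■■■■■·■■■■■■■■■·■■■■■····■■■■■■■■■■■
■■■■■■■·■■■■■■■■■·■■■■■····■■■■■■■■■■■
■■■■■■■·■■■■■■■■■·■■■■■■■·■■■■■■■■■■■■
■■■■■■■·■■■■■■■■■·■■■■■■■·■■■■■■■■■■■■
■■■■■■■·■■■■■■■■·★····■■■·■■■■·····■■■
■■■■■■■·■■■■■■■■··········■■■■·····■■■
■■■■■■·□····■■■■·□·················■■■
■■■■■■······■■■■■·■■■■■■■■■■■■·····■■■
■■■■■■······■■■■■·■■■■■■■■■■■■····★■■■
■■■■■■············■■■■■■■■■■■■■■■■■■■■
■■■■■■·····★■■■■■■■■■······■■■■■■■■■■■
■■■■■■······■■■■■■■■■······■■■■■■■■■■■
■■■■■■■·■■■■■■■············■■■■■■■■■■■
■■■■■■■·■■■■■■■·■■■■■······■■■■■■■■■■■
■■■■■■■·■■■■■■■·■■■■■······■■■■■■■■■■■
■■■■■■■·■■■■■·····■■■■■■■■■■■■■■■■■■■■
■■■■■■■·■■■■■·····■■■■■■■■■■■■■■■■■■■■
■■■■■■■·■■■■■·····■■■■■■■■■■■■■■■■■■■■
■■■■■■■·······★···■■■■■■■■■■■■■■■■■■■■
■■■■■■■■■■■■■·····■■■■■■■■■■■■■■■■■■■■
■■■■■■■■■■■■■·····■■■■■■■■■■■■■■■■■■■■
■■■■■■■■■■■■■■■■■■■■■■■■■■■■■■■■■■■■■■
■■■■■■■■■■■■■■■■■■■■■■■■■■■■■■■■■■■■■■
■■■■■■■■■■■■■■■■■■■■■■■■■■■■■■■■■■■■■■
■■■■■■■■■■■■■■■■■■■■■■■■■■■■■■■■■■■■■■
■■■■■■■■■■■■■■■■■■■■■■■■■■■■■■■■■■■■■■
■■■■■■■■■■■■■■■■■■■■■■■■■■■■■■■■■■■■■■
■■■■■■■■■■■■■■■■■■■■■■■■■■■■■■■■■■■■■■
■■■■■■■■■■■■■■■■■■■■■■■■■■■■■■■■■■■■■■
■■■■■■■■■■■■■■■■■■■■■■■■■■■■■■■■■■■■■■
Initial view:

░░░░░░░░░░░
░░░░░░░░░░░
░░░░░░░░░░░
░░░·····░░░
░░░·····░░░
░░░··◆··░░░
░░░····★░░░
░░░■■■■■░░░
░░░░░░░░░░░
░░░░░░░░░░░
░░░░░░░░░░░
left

░░░░░░░░░░░
░░░░░░░░░░░
░░░░░░░░░░░
░░░■·····░░
░░░······░░
░░░■·◆···░░
░░░■····★░░
░░░■■■■■■░░
░░░░░░░░░░░
░░░░░░░░░░░
░░░░░░░░░░░

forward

░░░░░░░░░░░
░░░░░░░░░░░
░░░░░░░░░░░
░░░■····░░░
░░░■·····░░
░░░··◆···░░
░░░■·····░░
░░░■····★░░
░░░■■■■■■░░
░░░░░░░░░░░
░░░░░░░░░░░

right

░░░░░░░░░░░
░░░░░░░░░░░
░░░░░░░░░░░
░░■·····░░░
░░■·····░░░
░░···◆··░░░
░░■·····░░░
░░■····★░░░
░░■■■■■■░░░
░░░░░░░░░░░
░░░░░░░░░░░

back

░░░░░░░░░░░
░░░░░░░░░░░
░░■·····░░░
░░■·····░░░
░░······░░░
░░■··◆··░░░
░░■····★░░░
░░■■■■■■░░░
░░░░░░░░░░░
░░░░░░░░░░░
░░░░░░░░░░░

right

░░░░░░░░░░■
░░░░░░░░░░■
░■·····░░░■
░■·····■░░■
░······■░░■
░■···◆·■░░■
░■····★■░░■
░■■■■■■■░░■
░░░░░░░░░░■
░░░░░░░░░░■
░░░░░░░░░░■

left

░░░░░░░░░░░
░░░░░░░░░░░
░░■·····░░░
░░■·····■░░
░░······■░░
░░■··◆··■░░
░░■····★■░░
░░■■■■■■■░░
░░░░░░░░░░░
░░░░░░░░░░░
░░░░░░░░░░░

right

░░░░░░░░░░■
░░░░░░░░░░■
░■·····░░░■
░■·····■░░■
░······■░░■
░■···◆·■░░■
░■····★■░░■
░■■■■■■■░░■
░░░░░░░░░░■
░░░░░░░░░░■
░░░░░░░░░░■

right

░░░░░░░░░■■
░░░░░░░░░■■
■·····░░░■■
■·····■■░■■
······■■░■■
■····◆■■░■■
■····★■■░■■
■■■■■■■■░■■
░░░░░░░░░■■
░░░░░░░░░■■
░░░░░░░░░■■

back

░░░░░░░░░■■
■·····░░░■■
■·····■■░■■
······■■░■■
■·····■■░■■
■····◆■■░■■
■■■■■■■■░■■
░░░■■■■■░■■
░░░░░░░░░■■
░░░░░░░░░■■
░░░░░░░░░■■

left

░░░░░░░░░░■
░■·····░░░■
░■·····■■░■
░······■■░■
░■·····■■░■
░■···◆★■■░■
░■■■■■■■■░■
░░░■■■■■■░■
░░░░░░░░░░■
░░░░░░░░░░■
░░░░░░░░░░■

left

░░░░░░░░░░░
░░■·····░░░
░░■·····■■░
░░······■■░
░░■·····■■░
░░■··◆·★■■░
░░■■■■■■■■░
░░░■■■■■■■░
░░░░░░░░░░░
░░░░░░░░░░░
░░░░░░░░░░░

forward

░░░░░░░░░░░
░░░░░░░░░░░
░░■·····░░░
░░■·····■■░
░░······■■░
░░■··◆··■■░
░░■····★■■░
░░■■■■■■■■░
░░░■■■■■■■░
░░░░░░░░░░░
░░░░░░░░░░░

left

░░░░░░░░░░░
░░░░░░░░░░░
░░░■·····░░
░░░■·····■■
░░░······■■
░░░■·◆···■■
░░░■····★■■
░░░■■■■■■■■
░░░░■■■■■■■
░░░░░░░░░░░
░░░░░░░░░░░

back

░░░░░░░░░░░
░░░■·····░░
░░░■·····■■
░░░······■■
░░░■·····■■
░░░■·◆··★■■
░░░■■■■■■■■
░░░■■■■■■■■
░░░░░░░░░░░
░░░░░░░░░░░
░░░░░░░░░░░

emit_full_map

■·····░░
■·····■■
······■■
■·····■■
■·◆··★■■
■■■■■■■■
■■■■■■■■

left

░░░░░░░░░░░
░░░░■·····░
░░░░■·····■
░░░·······■
░░░■■·····■
░░░■■◆···★■
░░░■■■■■■■■
░░░■■■■■■■■
░░░░░░░░░░░
░░░░░░░░░░░
░░░░░░░░░░░

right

░░░░░░░░░░░
░░░■·····░░
░░░■·····■■
░░·······■■
░░■■·····■■
░░■■·◆··★■■
░░■■■■■■■■■
░░■■■■■■■■■
░░░░░░░░░░░
░░░░░░░░░░░
░░░░░░░░░░░

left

░░░░░░░░░░░
░░░░■·····░
░░░░■·····■
░░░·······■
░░░■■·····■
░░░■■◆···★■
░░░■■■■■■■■
░░░■■■■■■■■
░░░░░░░░░░░
░░░░░░░░░░░
░░░░░░░░░░░

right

░░░░░░░░░░░
░░░■·····░░
░░░■·····■■
░░·······■■
░░■■·····■■
░░■■·◆··★■■
░░■■■■■■■■■
░░■■■■■■■■■
░░░░░░░░░░░
░░░░░░░░░░░
░░░░░░░░░░░

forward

░░░░░░░░░░░
░░░░░░░░░░░
░░░■·····░░
░░░■·····■■
░░·······■■
░░■■·◆···■■
░░■■····★■■
░░■■■■■■■■■
░░■■■■■■■■■
░░░░░░░░░░░
░░░░░░░░░░░

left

░░░░░░░░░░░
░░░░░░░░░░░
░░░░■·····░
░░░■■·····■
░░░·······■
░░░■■◆····■
░░░■■····★■
░░░■■■■■■■■
░░░■■■■■■■■
░░░░░░░░░░░
░░░░░░░░░░░

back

░░░░░░░░░░░
░░░░■·····░
░░░■■·····■
░░░·······■
░░░■■·····■
░░░■■◆···★■
░░░■■■■■■■■
░░░■■■■■■■■
░░░░░░░░░░░
░░░░░░░░░░░
░░░░░░░░░░░

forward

░░░░░░░░░░░
░░░░░░░░░░░
░░░░■·····░
░░░■■·····■
░░░·······■
░░░■■◆····■
░░░■■····★■
░░░■■■■■■■■
░░░■■■■■■■■
░░░░░░░░░░░
░░░░░░░░░░░

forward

░░░░░░░░░░░
░░░░░░░░░░░
░░░░░░░░░░░
░░░■■·····░
░░░■■·····■
░░░··◆····■
░░░■■·····■
░░░■■····★■
░░░■■■■■■■■
░░░■■■■■■■■
░░░░░░░░░░░

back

░░░░░░░░░░░
░░░░░░░░░░░
░░░■■·····░
░░░■■·····■
░░░·······■
░░░■■◆····■
░░░■■····★■
░░░■■■■■■■■
░░░■■■■■■■■
░░░░░░░░░░░
░░░░░░░░░░░

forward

░░░░░░░░░░░
░░░░░░░░░░░
░░░░░░░░░░░
░░░■■·····░
░░░■■·····■
░░░··◆····■
░░░■■·····■
░░░■■····★■
░░░■■■■■■■■
░░░■■■■■■■■
░░░░░░░░░░░

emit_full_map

■■·····░░
■■·····■■
··◆····■■
■■·····■■
■■····★■■
■■■■■■■■■
■■■■■■■■■
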